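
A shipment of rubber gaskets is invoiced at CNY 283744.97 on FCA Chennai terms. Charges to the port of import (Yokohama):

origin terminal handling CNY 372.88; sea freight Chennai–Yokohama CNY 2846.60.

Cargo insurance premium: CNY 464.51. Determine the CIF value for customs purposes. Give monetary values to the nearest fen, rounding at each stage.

CIF value: CNY 287428.96

CIF = FCA price + pre-shipment costs + freight + insurance
CIF = 283744.97 + 372.88 + 2846.60 + 464.51 = 287428.96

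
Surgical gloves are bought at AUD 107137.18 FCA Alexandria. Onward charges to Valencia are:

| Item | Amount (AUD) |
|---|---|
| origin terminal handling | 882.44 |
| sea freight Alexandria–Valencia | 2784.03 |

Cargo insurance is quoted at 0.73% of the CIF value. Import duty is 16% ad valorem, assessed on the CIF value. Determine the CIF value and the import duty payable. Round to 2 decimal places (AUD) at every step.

CIF value: AUD 111618.46; import duty: AUD 17858.95

Let C be the CIF value. C = FCA price + pre-shipment costs + freight + 0.73% × C
C − 0.73% × C = 107137.18 + 882.44 + 2784.03
0.9927 × C = 110803.65
C = 110803.65 / 0.9927 = 111618.46
Insurance premium = 0.73% × 111618.46 = 814.81
Import duty = 111618.46 × 16% = 17858.95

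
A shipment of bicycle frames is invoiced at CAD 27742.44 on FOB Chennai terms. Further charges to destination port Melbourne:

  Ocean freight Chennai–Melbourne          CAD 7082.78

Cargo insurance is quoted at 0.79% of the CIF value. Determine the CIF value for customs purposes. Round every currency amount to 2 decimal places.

CIF value: CAD 35102.53

Let C be the CIF value. C = FOB price + freight + 0.79% × C
C − 0.79% × C = 27742.44 + 7082.78
0.9921 × C = 34825.22
C = 34825.22 / 0.9921 = 35102.53
Insurance premium = 0.79% × 35102.53 = 277.31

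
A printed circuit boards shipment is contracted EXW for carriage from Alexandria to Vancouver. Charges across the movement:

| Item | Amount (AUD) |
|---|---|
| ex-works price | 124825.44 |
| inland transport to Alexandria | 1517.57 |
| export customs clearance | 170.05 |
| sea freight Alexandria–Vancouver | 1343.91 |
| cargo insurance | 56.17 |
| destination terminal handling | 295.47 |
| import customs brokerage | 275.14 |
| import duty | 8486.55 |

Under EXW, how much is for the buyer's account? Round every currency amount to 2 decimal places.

Buyer's account: AUD 12144.86

EXW: the seller makes goods available at their premises; the buyer bears all onward costs.
Seller's account: goods 124825.44 = 124825.44
Buyer's account: inland to port 1517.57 + export clearance 170.05 + freight 1343.91 + insurance 56.17 + destination terminal 295.47 + brokerage 275.14 + duty 8486.55 = 12144.86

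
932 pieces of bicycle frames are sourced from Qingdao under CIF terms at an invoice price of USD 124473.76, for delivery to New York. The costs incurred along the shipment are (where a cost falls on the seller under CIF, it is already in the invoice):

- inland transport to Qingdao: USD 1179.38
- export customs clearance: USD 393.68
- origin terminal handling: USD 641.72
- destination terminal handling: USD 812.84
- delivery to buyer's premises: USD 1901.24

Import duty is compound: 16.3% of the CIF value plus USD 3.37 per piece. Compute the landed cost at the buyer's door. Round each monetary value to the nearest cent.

CIF: the seller pays costs through ocean freight and marine insurance to the destination port.
Already in the invoice (seller's account under CIF): inland to port, export clearance, origin terminal — exclude.
The CIF price already equals the CIF value: 124473.76
Ad valorem component: 124473.76 × 16.3% = 20289.22
Specific component: 932 × 3.37 = 3140.84
Import duty = 20289.22 + 3140.84 = 23430.06
Buyer bears: destination terminal 812.84 + delivery 1901.24 + duty 23430.06 = 26144.14
Landed cost = invoice 124473.76 + 26144.14 = 150617.90

Total landed cost: USD 150617.90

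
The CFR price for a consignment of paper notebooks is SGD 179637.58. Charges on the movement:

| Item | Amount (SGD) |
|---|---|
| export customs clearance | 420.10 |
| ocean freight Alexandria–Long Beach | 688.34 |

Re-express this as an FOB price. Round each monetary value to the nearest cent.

FOB price: SGD 178949.24

Not relevant to the conversion: export clearance — on the seller under both CFR and FOB; already in the CFR price and stays in the FOB price.
From CFR to FOB, the seller no longer bears: freight.
FOB price = 179637.58 − 688.34 = 178949.24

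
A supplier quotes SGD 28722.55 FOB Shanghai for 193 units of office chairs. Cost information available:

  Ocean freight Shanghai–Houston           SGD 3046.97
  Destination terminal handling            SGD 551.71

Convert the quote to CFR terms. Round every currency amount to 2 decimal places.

CFR price: SGD 31769.52

Not relevant to the conversion: destination terminal — on the buyer under both terms; not part of either seller's price.
From FOB to CFR, the seller additionally bears: freight.
CFR price = 28722.55 + 3046.97 = 31769.52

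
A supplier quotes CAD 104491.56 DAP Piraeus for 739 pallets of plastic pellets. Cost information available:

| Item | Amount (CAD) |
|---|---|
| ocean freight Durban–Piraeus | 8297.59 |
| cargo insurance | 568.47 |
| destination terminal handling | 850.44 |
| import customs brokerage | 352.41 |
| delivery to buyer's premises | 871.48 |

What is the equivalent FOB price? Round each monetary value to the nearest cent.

Not relevant to the conversion: brokerage — on the buyer under both terms; not part of either seller's price.
From DAP to FOB, the seller no longer bears: freight, insurance, destination terminal, delivery.
FOB price = 104491.56 − 8297.59 − 568.47 − 850.44 − 871.48 = 93903.58

FOB price: CAD 93903.58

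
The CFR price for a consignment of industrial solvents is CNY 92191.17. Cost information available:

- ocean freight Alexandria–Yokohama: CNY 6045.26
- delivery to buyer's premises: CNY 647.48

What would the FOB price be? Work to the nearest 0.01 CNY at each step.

Not relevant to the conversion: delivery — on the buyer under both terms; not part of either seller's price.
From CFR to FOB, the seller no longer bears: freight.
FOB price = 92191.17 − 6045.26 = 86145.91

FOB price: CNY 86145.91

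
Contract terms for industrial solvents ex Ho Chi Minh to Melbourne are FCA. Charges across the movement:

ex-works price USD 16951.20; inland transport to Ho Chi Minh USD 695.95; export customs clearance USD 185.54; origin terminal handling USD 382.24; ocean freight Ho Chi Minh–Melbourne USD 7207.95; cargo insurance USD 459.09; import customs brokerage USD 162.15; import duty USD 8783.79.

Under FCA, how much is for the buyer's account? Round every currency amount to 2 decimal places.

FCA: the seller delivers export-cleared goods to the carrier; the buyer bears costs from that point.
Seller's account: goods 16951.20 + inland to port 695.95 + export clearance 185.54 = 17832.69
Buyer's account: origin terminal 382.24 + freight 7207.95 + insurance 459.09 + brokerage 162.15 + duty 8783.79 = 16995.22

Buyer's account: USD 16995.22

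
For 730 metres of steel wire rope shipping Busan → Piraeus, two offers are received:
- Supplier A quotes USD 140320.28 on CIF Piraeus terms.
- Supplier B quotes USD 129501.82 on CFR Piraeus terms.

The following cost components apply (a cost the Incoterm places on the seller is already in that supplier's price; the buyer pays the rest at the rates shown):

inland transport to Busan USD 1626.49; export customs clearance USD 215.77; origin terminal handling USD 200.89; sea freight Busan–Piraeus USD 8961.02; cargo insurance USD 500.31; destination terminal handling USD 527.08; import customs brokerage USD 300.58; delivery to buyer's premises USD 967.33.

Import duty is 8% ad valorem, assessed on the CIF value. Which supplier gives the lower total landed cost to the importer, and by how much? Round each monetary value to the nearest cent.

Supplier A (CIF):
The CIF price already equals the CIF value: 140320.28
Import duty = 140320.28 × 8% = 11225.62
Buyer bears (A): 527.08 + 300.58 + 967.33 = 1794.99
Landed cost (A) = invoice 140320.28 + 1794.99 + duty 11225.62 = 153340.89
Supplier B (CFR):
CIF value = CFR price + insurance = 129501.82 + 500.31 = 130002.13
Import duty = 130002.13 × 8% = 10400.17
Buyer bears (B): 500.31 + 527.08 + 300.58 + 967.33 = 2295.30
Landed cost (B) = invoice 129501.82 + 2295.30 + duty 10400.17 = 142197.29
Difference = |153340.89 − 142197.29| = 11143.60

Supplier B is cheaper by USD 11143.60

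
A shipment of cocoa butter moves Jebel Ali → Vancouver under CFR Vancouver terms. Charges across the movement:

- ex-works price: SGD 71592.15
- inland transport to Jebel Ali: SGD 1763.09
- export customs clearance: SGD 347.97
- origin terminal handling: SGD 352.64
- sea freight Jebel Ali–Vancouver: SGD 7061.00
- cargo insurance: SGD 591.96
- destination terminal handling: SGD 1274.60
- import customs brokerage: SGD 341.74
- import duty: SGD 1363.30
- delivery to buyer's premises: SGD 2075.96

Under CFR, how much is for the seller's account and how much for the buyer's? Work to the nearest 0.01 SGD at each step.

Seller: SGD 81116.85; buyer: SGD 5647.56

CFR: the seller pays costs through ocean freight to the destination port, but not insurance.
Seller's account: goods 71592.15 + inland to port 1763.09 + export clearance 347.97 + origin terminal 352.64 + freight 7061.00 = 81116.85
Buyer's account: insurance 591.96 + destination terminal 1274.60 + brokerage 341.74 + duty 1363.30 + delivery 2075.96 = 5647.56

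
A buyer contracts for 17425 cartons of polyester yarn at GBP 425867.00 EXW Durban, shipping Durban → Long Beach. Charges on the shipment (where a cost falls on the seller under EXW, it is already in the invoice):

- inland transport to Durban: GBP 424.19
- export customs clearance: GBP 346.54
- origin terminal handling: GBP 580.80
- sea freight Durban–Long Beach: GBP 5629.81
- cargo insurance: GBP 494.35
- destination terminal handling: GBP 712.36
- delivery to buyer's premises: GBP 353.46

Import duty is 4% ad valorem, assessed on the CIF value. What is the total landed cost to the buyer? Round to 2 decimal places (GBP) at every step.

EXW: the seller makes goods available at their premises; the buyer bears all onward costs.
CIF value = EXW price + inland to port + export clearance + origin terminal + freight + insurance = 425867.00 + 424.19 + 346.54 + 580.80 + 5629.81 + 494.35 = 433342.69
Import duty = 433342.69 × 4% = 17333.71
Buyer bears: inland to port 424.19 + export clearance 346.54 + origin terminal 580.80 + freight 5629.81 + insurance 494.35 + destination terminal 712.36 + delivery 353.46 + duty 17333.71 = 25875.22
Landed cost = invoice 425867.00 + 25875.22 = 451742.22

Total landed cost: GBP 451742.22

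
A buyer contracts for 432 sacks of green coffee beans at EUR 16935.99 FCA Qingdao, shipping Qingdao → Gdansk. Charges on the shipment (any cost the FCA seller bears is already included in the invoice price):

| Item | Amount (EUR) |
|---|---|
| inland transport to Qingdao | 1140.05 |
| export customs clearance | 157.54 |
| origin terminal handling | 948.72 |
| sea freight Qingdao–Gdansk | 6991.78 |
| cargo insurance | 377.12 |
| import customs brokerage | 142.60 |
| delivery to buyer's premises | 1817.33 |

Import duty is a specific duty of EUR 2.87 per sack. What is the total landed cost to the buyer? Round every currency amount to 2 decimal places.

FCA: the seller delivers export-cleared goods to the carrier; the buyer bears costs from that point.
Already in the invoice (seller's account under FCA): inland to port, export clearance — exclude.
CIF value = FCA price + origin terminal + freight + insurance = 16935.99 + 948.72 + 6991.78 + 377.12 = 25253.61
Import duty = 432 × 2.87 = 1239.84
Buyer bears: origin terminal 948.72 + freight 6991.78 + insurance 377.12 + brokerage 142.60 + delivery 1817.33 + duty 1239.84 = 11517.39
Landed cost = invoice 16935.99 + 11517.39 = 28453.38

Total landed cost: EUR 28453.38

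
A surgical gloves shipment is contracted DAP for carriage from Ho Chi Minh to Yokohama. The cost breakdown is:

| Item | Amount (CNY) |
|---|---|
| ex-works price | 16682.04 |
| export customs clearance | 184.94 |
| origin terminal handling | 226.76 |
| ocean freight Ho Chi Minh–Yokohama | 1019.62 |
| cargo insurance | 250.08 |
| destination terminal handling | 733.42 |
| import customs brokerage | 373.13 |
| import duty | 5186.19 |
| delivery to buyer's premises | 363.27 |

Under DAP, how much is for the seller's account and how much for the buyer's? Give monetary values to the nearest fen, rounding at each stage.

DAP: the seller bears all costs to the named destination except import duty and clearance.
Seller's account: goods 16682.04 + export clearance 184.94 + origin terminal 226.76 + freight 1019.62 + insurance 250.08 + destination terminal 733.42 + delivery 363.27 = 19460.13
Buyer's account: brokerage 373.13 + duty 5186.19 = 5559.32

Seller: CNY 19460.13; buyer: CNY 5559.32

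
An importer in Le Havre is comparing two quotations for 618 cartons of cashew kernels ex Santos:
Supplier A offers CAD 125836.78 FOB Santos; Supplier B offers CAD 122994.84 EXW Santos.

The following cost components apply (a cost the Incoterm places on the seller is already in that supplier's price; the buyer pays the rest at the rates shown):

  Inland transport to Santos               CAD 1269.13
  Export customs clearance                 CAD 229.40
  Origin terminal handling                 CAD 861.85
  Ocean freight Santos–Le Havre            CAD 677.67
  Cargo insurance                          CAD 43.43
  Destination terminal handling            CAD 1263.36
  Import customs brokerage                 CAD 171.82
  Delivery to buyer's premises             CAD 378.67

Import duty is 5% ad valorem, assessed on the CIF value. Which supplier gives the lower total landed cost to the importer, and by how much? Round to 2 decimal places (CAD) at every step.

Supplier B is cheaper by CAD 505.63

Supplier A (FOB):
CIF value = FOB price + freight + insurance = 125836.78 + 677.67 + 43.43 = 126557.88
Import duty = 126557.88 × 5% = 6327.89
Buyer bears (A): 677.67 + 43.43 + 1263.36 + 171.82 + 378.67 = 2534.95
Landed cost (A) = invoice 125836.78 + 2534.95 + duty 6327.89 = 134699.62
Supplier B (EXW):
CIF value = EXW price + inland to port + export clearance + origin terminal + freight + insurance = 122994.84 + 1269.13 + 229.40 + 861.85 + 677.67 + 43.43 = 126076.32
Import duty = 126076.32 × 5% = 6303.82
Buyer bears (B): 1269.13 + 229.40 + 861.85 + 677.67 + 43.43 + 1263.36 + 171.82 + 378.67 = 4895.33
Landed cost (B) = invoice 122994.84 + 4895.33 + duty 6303.82 = 134193.99
Difference = |134699.62 − 134193.99| = 505.63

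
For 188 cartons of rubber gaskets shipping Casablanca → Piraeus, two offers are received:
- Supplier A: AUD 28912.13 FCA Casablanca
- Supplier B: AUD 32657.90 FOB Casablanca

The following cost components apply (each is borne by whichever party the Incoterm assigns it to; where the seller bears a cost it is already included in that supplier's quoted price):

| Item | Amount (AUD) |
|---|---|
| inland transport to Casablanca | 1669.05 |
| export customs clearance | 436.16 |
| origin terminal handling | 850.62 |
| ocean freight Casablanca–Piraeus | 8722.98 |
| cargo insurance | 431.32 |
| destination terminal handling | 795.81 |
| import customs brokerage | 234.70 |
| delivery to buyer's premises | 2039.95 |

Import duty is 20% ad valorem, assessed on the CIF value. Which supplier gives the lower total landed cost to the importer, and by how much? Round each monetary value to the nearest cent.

Supplier A is cheaper by AUD 3474.18

Supplier A (FCA):
CIF value = FCA price + origin terminal + freight + insurance = 28912.13 + 850.62 + 8722.98 + 431.32 = 38917.05
Import duty = 38917.05 × 20% = 7783.41
Buyer bears (A): 850.62 + 8722.98 + 431.32 + 795.81 + 234.70 + 2039.95 = 13075.38
Landed cost (A) = invoice 28912.13 + 13075.38 + duty 7783.41 = 49770.92
Supplier B (FOB):
CIF value = FOB price + freight + insurance = 32657.90 + 8722.98 + 431.32 = 41812.20
Import duty = 41812.20 × 20% = 8362.44
Buyer bears (B): 8722.98 + 431.32 + 795.81 + 234.70 + 2039.95 = 12224.76
Landed cost (B) = invoice 32657.90 + 12224.76 + duty 8362.44 = 53245.10
Difference = |49770.92 − 53245.10| = 3474.18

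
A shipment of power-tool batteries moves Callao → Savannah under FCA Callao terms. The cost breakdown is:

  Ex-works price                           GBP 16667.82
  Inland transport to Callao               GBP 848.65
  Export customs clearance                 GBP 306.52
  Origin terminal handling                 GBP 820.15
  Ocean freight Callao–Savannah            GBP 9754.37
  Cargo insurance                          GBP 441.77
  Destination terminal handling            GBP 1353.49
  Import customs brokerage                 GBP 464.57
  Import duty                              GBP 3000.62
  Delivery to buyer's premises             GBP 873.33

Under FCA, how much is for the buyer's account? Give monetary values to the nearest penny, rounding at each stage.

Buyer's account: GBP 16708.30

FCA: the seller delivers export-cleared goods to the carrier; the buyer bears costs from that point.
Seller's account: goods 16667.82 + inland to port 848.65 + export clearance 306.52 = 17822.99
Buyer's account: origin terminal 820.15 + freight 9754.37 + insurance 441.77 + destination terminal 1353.49 + brokerage 464.57 + duty 3000.62 + delivery 873.33 = 16708.30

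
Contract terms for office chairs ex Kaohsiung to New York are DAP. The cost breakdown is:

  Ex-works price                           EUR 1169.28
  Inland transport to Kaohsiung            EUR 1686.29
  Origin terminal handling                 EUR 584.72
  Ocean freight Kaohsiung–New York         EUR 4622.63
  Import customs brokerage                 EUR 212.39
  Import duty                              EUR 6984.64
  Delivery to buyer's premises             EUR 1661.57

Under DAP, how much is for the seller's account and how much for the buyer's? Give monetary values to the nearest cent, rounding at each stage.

Seller: EUR 9724.49; buyer: EUR 7197.03

DAP: the seller bears all costs to the named destination except import duty and clearance.
Seller's account: goods 1169.28 + inland to port 1686.29 + origin terminal 584.72 + freight 4622.63 + delivery 1661.57 = 9724.49
Buyer's account: brokerage 212.39 + duty 6984.64 = 7197.03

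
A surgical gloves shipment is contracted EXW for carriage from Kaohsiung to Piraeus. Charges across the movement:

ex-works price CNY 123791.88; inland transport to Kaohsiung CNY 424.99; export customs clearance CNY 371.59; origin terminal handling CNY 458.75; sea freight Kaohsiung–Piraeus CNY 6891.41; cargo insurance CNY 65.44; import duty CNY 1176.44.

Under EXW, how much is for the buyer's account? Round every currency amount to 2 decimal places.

EXW: the seller makes goods available at their premises; the buyer bears all onward costs.
Seller's account: goods 123791.88 = 123791.88
Buyer's account: inland to port 424.99 + export clearance 371.59 + origin terminal 458.75 + freight 6891.41 + insurance 65.44 + duty 1176.44 = 9388.62

Buyer's account: CNY 9388.62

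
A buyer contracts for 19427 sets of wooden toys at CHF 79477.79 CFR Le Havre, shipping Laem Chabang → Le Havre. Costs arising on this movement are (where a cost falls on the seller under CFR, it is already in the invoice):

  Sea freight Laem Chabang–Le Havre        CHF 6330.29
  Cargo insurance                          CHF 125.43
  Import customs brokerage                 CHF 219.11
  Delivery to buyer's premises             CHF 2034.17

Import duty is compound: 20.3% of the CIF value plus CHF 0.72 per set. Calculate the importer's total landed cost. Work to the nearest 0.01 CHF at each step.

Total landed cost: CHF 112003.39

CFR: the seller pays costs through ocean freight to the destination port, but not insurance.
Already in the invoice (seller's account under CFR): freight — exclude.
CIF value = CFR price + insurance = 79477.79 + 125.43 = 79603.22
Ad valorem component: 79603.22 × 20.3% = 16159.45
Specific component: 19427 × 0.72 = 13987.44
Import duty = 16159.45 + 13987.44 = 30146.89
Buyer bears: insurance 125.43 + brokerage 219.11 + delivery 2034.17 + duty 30146.89 = 32525.60
Landed cost = invoice 79477.79 + 32525.60 = 112003.39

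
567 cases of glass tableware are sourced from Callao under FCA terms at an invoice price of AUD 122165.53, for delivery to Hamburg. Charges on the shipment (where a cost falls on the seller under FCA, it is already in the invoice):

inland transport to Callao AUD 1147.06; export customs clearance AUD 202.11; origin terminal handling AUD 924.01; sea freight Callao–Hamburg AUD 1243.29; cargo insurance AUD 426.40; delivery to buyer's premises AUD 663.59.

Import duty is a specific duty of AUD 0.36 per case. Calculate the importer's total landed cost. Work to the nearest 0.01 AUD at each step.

FCA: the seller delivers export-cleared goods to the carrier; the buyer bears costs from that point.
Already in the invoice (seller's account under FCA): inland to port, export clearance — exclude.
CIF value = FCA price + origin terminal + freight + insurance = 122165.53 + 924.01 + 1243.29 + 426.40 = 124759.23
Import duty = 567 × 0.36 = 204.12
Buyer bears: origin terminal 924.01 + freight 1243.29 + insurance 426.40 + delivery 663.59 + duty 204.12 = 3461.41
Landed cost = invoice 122165.53 + 3461.41 = 125626.94

Total landed cost: AUD 125626.94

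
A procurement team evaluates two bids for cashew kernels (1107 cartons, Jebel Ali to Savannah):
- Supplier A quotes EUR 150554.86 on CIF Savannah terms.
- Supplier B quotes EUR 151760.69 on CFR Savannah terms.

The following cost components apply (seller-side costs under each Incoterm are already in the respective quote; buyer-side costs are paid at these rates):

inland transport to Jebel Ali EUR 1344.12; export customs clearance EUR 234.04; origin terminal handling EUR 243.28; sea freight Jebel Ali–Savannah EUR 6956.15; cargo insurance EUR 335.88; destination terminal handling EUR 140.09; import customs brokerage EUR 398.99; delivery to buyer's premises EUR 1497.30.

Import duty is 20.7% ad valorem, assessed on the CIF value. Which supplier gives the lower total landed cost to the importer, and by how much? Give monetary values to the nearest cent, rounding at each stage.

Supplier A is cheaper by EUR 1860.84

Supplier A (CIF):
The CIF price already equals the CIF value: 150554.86
Import duty = 150554.86 × 20.7% = 31164.86
Buyer bears (A): 140.09 + 398.99 + 1497.30 = 2036.38
Landed cost (A) = invoice 150554.86 + 2036.38 + duty 31164.86 = 183756.10
Supplier B (CFR):
CIF value = CFR price + insurance = 151760.69 + 335.88 = 152096.57
Import duty = 152096.57 × 20.7% = 31483.99
Buyer bears (B): 335.88 + 140.09 + 398.99 + 1497.30 = 2372.26
Landed cost (B) = invoice 151760.69 + 2372.26 + duty 31483.99 = 185616.94
Difference = |183756.10 − 185616.94| = 1860.84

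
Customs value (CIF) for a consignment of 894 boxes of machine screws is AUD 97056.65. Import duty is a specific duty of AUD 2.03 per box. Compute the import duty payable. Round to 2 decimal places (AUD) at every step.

Import duty = 894 × 2.03 = 1814.82

Import duty: AUD 1814.82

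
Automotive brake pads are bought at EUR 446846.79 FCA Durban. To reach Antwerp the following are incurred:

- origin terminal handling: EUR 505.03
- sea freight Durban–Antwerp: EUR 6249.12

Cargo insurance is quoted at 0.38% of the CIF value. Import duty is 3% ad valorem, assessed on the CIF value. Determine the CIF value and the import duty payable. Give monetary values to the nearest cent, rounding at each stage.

CIF value: EUR 455331.20; import duty: EUR 13659.94

Let C be the CIF value. C = FCA price + pre-shipment costs + freight + 0.38% × C
C − 0.38% × C = 446846.79 + 505.03 + 6249.12
0.9962 × C = 453600.94
C = 453600.94 / 0.9962 = 455331.20
Insurance premium = 0.38% × 455331.20 = 1730.26
Import duty = 455331.20 × 3% = 13659.94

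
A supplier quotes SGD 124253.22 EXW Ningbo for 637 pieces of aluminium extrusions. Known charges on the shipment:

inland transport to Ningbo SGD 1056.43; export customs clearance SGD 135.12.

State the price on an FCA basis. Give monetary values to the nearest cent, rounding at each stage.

From EXW to FCA, the seller additionally bears: inland to port, export clearance.
FCA price = 124253.22 + 1056.43 + 135.12 = 125444.77

FCA price: SGD 125444.77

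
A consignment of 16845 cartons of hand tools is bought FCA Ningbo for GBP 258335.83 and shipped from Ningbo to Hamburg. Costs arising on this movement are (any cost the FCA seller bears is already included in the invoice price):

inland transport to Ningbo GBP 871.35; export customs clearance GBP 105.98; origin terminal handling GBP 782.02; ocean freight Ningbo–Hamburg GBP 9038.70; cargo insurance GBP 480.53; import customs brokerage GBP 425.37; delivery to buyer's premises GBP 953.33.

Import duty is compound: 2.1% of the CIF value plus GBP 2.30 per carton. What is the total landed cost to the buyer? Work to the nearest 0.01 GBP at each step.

FCA: the seller delivers export-cleared goods to the carrier; the buyer bears costs from that point.
Already in the invoice (seller's account under FCA): inland to port, export clearance — exclude.
CIF value = FCA price + origin terminal + freight + insurance = 258335.83 + 782.02 + 9038.70 + 480.53 = 268637.08
Ad valorem component: 268637.08 × 2.1% = 5641.38
Specific component: 16845 × 2.30 = 38743.50
Import duty = 5641.38 + 38743.50 = 44384.88
Buyer bears: origin terminal 782.02 + freight 9038.70 + insurance 480.53 + brokerage 425.37 + delivery 953.33 + duty 44384.88 = 56064.83
Landed cost = invoice 258335.83 + 56064.83 = 314400.66

Total landed cost: GBP 314400.66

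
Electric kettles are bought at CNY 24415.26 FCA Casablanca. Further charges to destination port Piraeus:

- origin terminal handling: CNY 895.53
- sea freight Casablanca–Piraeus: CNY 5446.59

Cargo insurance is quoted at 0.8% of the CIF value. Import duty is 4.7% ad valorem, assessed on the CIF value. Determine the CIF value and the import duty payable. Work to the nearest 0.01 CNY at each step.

CIF value: CNY 31005.42; import duty: CNY 1457.25

Let C be the CIF value. C = FCA price + pre-shipment costs + freight + 0.8% × C
C − 0.8% × C = 24415.26 + 895.53 + 5446.59
0.992 × C = 30757.38
C = 30757.38 / 0.992 = 31005.42
Insurance premium = 0.8% × 31005.42 = 248.04
Import duty = 31005.42 × 4.7% = 1457.25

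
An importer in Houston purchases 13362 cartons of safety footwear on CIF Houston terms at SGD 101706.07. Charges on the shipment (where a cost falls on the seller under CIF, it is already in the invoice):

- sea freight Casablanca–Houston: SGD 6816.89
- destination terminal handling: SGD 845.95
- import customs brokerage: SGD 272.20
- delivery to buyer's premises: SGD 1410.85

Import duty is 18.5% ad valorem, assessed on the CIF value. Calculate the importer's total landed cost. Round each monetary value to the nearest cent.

CIF: the seller pays costs through ocean freight and marine insurance to the destination port.
Already in the invoice (seller's account under CIF): freight — exclude.
The CIF price already equals the CIF value: 101706.07
Import duty = 101706.07 × 18.5% = 18815.62
Buyer bears: destination terminal 845.95 + brokerage 272.20 + delivery 1410.85 + duty 18815.62 = 21344.62
Landed cost = invoice 101706.07 + 21344.62 = 123050.69

Total landed cost: SGD 123050.69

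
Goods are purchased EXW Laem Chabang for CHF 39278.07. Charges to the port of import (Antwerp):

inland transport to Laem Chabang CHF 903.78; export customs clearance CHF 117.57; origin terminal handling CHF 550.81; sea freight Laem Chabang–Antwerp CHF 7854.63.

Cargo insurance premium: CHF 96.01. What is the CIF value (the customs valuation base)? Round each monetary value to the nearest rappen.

CIF = EXW price + pre-shipment costs + freight + insurance
CIF = 39278.07 + 903.78 + 117.57 + 550.81 + 7854.63 + 96.01 = 48800.87

CIF value: CHF 48800.87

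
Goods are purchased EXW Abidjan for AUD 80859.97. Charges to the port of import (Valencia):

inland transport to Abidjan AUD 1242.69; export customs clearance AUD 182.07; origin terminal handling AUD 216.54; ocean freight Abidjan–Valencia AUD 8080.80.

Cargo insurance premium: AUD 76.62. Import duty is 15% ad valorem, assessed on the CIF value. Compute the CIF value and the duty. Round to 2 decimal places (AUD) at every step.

CIF = EXW price + pre-shipment costs + freight + insurance
CIF = 80859.97 + 1242.69 + 182.07 + 216.54 + 8080.80 + 76.62 = 90658.69
Import duty = 90658.69 × 15% = 13598.80

CIF value: AUD 90658.69; import duty: AUD 13598.80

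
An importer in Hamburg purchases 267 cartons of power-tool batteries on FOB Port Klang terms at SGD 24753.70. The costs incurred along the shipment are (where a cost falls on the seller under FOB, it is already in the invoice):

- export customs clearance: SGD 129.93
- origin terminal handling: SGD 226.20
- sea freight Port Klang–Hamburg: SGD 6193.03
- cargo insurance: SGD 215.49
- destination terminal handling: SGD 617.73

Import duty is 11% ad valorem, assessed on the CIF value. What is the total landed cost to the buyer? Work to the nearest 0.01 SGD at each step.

FOB: the seller bears costs until goods are on board at the origin port; the buyer bears freight, insurance and all costs thereafter.
Already in the invoice (seller's account under FOB): export clearance, origin terminal — exclude.
CIF value = FOB price + freight + insurance = 24753.70 + 6193.03 + 215.49 = 31162.22
Import duty = 31162.22 × 11% = 3427.84
Buyer bears: freight 6193.03 + insurance 215.49 + destination terminal 617.73 + duty 3427.84 = 10454.09
Landed cost = invoice 24753.70 + 10454.09 = 35207.79

Total landed cost: SGD 35207.79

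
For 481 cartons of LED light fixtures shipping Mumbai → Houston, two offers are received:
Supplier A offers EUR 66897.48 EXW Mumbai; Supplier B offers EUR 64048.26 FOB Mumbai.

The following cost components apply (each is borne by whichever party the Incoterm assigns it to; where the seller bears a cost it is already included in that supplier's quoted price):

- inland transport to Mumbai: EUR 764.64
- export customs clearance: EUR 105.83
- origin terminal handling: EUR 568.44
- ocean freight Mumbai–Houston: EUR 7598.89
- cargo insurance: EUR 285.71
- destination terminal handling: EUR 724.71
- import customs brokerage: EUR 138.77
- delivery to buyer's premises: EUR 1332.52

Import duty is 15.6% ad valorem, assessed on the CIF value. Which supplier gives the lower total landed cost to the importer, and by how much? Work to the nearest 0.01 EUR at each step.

Supplier B is cheaper by EUR 4957.07

Supplier A (EXW):
CIF value = EXW price + inland to port + export clearance + origin terminal + freight + insurance = 66897.48 + 764.64 + 105.83 + 568.44 + 7598.89 + 285.71 = 76220.99
Import duty = 76220.99 × 15.6% = 11890.47
Buyer bears (A): 764.64 + 105.83 + 568.44 + 7598.89 + 285.71 + 724.71 + 138.77 + 1332.52 = 11519.51
Landed cost (A) = invoice 66897.48 + 11519.51 + duty 11890.47 = 90307.46
Supplier B (FOB):
CIF value = FOB price + freight + insurance = 64048.26 + 7598.89 + 285.71 = 71932.86
Import duty = 71932.86 × 15.6% = 11221.53
Buyer bears (B): 7598.89 + 285.71 + 724.71 + 138.77 + 1332.52 = 10080.60
Landed cost (B) = invoice 64048.26 + 10080.60 + duty 11221.53 = 85350.39
Difference = |90307.46 − 85350.39| = 4957.07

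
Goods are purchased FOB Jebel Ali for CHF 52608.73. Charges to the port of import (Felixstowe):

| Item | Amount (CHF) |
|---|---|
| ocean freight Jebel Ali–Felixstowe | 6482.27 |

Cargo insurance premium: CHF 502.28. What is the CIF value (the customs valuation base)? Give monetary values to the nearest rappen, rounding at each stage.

CIF value: CHF 59593.28

CIF = FOB price + freight + insurance
CIF = 52608.73 + 6482.27 + 502.28 = 59593.28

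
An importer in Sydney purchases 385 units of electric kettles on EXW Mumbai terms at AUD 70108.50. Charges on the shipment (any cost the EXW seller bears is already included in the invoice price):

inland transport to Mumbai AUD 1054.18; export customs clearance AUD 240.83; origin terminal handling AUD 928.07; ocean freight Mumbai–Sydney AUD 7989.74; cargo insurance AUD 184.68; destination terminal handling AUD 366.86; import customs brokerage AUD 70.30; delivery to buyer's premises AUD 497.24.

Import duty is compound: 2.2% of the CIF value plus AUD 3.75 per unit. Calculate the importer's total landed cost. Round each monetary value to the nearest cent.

EXW: the seller makes goods available at their premises; the buyer bears all onward costs.
CIF value = EXW price + inland to port + export clearance + origin terminal + freight + insurance = 70108.50 + 1054.18 + 240.83 + 928.07 + 7989.74 + 184.68 = 80506.00
Ad valorem component: 80506.00 × 2.2% = 1771.13
Specific component: 385 × 3.75 = 1443.75
Import duty = 1771.13 + 1443.75 = 3214.88
Buyer bears: inland to port 1054.18 + export clearance 240.83 + origin terminal 928.07 + freight 7989.74 + insurance 184.68 + destination terminal 366.86 + brokerage 70.30 + delivery 497.24 + duty 3214.88 = 14546.78
Landed cost = invoice 70108.50 + 14546.78 = 84655.28

Total landed cost: AUD 84655.28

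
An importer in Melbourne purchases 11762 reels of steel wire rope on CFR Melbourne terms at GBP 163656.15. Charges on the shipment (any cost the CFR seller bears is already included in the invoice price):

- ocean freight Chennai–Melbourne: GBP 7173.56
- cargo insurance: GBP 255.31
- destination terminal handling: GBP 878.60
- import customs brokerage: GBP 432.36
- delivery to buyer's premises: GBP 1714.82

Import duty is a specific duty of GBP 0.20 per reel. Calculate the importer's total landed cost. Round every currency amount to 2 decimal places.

CFR: the seller pays costs through ocean freight to the destination port, but not insurance.
Already in the invoice (seller's account under CFR): freight — exclude.
CIF value = CFR price + insurance = 163656.15 + 255.31 = 163911.46
Import duty = 11762 × 0.20 = 2352.40
Buyer bears: insurance 255.31 + destination terminal 878.60 + brokerage 432.36 + delivery 1714.82 + duty 2352.40 = 5633.49
Landed cost = invoice 163656.15 + 5633.49 = 169289.64

Total landed cost: GBP 169289.64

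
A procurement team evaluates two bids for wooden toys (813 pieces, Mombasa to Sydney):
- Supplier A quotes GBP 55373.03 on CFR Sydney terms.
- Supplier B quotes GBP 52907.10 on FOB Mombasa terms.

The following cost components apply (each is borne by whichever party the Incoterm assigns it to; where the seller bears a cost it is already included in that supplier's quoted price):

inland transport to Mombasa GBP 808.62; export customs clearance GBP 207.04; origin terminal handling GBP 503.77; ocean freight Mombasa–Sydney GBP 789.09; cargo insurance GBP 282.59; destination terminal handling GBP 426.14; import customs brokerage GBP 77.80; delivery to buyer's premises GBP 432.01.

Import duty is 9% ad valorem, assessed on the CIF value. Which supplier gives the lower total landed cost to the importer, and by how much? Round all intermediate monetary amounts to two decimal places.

Supplier B is cheaper by GBP 1827.76

Supplier A (CFR):
CIF value = CFR price + insurance = 55373.03 + 282.59 = 55655.62
Import duty = 55655.62 × 9% = 5009.01
Buyer bears (A): 282.59 + 426.14 + 77.80 + 432.01 = 1218.54
Landed cost (A) = invoice 55373.03 + 1218.54 + duty 5009.01 = 61600.58
Supplier B (FOB):
CIF value = FOB price + freight + insurance = 52907.10 + 789.09 + 282.59 = 53978.78
Import duty = 53978.78 × 9% = 4858.09
Buyer bears (B): 789.09 + 282.59 + 426.14 + 77.80 + 432.01 = 2007.63
Landed cost (B) = invoice 52907.10 + 2007.63 + duty 4858.09 = 59772.82
Difference = |61600.58 − 59772.82| = 1827.76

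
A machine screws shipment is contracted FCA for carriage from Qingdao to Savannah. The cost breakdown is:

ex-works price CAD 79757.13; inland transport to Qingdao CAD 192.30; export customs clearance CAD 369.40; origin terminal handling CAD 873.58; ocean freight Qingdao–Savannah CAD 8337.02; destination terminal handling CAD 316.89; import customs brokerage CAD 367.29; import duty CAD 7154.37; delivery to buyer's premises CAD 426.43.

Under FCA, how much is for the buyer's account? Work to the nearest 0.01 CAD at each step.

FCA: the seller delivers export-cleared goods to the carrier; the buyer bears costs from that point.
Seller's account: goods 79757.13 + inland to port 192.30 + export clearance 369.40 = 80318.83
Buyer's account: origin terminal 873.58 + freight 8337.02 + destination terminal 316.89 + brokerage 367.29 + duty 7154.37 + delivery 426.43 = 17475.58

Buyer's account: CAD 17475.58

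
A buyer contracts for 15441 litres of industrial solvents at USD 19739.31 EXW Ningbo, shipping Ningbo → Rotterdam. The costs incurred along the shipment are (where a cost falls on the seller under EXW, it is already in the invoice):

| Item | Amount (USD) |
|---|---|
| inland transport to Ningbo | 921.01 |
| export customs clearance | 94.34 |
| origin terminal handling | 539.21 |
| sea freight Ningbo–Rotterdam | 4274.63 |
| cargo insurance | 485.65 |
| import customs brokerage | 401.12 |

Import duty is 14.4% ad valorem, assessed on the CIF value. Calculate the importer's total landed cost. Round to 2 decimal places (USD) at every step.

Total landed cost: USD 30207.07

EXW: the seller makes goods available at their premises; the buyer bears all onward costs.
CIF value = EXW price + inland to port + export clearance + origin terminal + freight + insurance = 19739.31 + 921.01 + 94.34 + 539.21 + 4274.63 + 485.65 = 26054.15
Import duty = 26054.15 × 14.4% = 3751.80
Buyer bears: inland to port 921.01 + export clearance 94.34 + origin terminal 539.21 + freight 4274.63 + insurance 485.65 + brokerage 401.12 + duty 3751.80 = 10467.76
Landed cost = invoice 19739.31 + 10467.76 = 30207.07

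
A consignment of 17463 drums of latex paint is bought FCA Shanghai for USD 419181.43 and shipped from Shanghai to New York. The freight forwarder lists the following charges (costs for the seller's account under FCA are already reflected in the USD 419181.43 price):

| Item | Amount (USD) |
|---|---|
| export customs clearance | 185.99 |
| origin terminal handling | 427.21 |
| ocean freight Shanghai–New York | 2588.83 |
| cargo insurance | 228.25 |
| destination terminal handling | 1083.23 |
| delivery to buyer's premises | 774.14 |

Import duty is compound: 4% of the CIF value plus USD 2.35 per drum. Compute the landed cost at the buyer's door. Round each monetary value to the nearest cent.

Total landed cost: USD 482218.17

FCA: the seller delivers export-cleared goods to the carrier; the buyer bears costs from that point.
Already in the invoice (seller's account under FCA): export clearance — exclude.
CIF value = FCA price + origin terminal + freight + insurance = 419181.43 + 427.21 + 2588.83 + 228.25 = 422425.72
Ad valorem component: 422425.72 × 4% = 16897.03
Specific component: 17463 × 2.35 = 41038.05
Import duty = 16897.03 + 41038.05 = 57935.08
Buyer bears: origin terminal 427.21 + freight 2588.83 + insurance 228.25 + destination terminal 1083.23 + delivery 774.14 + duty 57935.08 = 63036.74
Landed cost = invoice 419181.43 + 63036.74 = 482218.17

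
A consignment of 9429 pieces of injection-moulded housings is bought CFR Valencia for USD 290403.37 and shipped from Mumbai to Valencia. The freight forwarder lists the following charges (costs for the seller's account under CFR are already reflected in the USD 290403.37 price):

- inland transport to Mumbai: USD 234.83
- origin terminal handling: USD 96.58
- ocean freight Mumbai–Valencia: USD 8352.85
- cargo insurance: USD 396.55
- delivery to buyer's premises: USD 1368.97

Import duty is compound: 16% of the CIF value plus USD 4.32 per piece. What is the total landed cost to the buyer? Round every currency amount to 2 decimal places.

CFR: the seller pays costs through ocean freight to the destination port, but not insurance.
Already in the invoice (seller's account under CFR): inland to port, origin terminal, freight — exclude.
CIF value = CFR price + insurance = 290403.37 + 396.55 = 290799.92
Ad valorem component: 290799.92 × 16% = 46527.99
Specific component: 9429 × 4.32 = 40733.28
Import duty = 46527.99 + 40733.28 = 87261.27
Buyer bears: insurance 396.55 + delivery 1368.97 + duty 87261.27 = 89026.79
Landed cost = invoice 290403.37 + 89026.79 = 379430.16

Total landed cost: USD 379430.16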